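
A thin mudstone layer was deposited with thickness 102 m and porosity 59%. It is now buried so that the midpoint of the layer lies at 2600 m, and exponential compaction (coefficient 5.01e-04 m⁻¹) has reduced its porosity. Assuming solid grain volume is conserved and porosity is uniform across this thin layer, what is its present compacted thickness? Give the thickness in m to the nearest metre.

Working in km (1 km = 1000 m; β in km⁻¹ = β in m⁻¹ × 1000):
Porosity at 2.6 km: phi = 0.59·exp(−0.501×2.6) = 0.1604
Solid-volume conservation: h(1−phi) = h₀(1−phi₀) ⇒ h = h₀·(1−phi₀)/(1−phi)
h = 0.102 × (1 − 0.59)/(1 − 0.1604) = 0.102 × 0.4883 = 0.0498 km

50 m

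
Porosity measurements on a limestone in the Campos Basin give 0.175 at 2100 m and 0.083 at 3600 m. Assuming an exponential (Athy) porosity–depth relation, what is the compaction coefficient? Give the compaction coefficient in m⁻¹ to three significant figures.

0.000497 m⁻¹

Working in km (1 km = 1000 m; k in km⁻¹ = k in m⁻¹ × 1000):
Athy: φ(d) = φ₀ e^(−kd) ⇒ φ₁/φ₂ = e^{k(d₂−d₁)} ⇒ k = ln(φ₁/φ₂)/(d₂−d₁)
k = ln(0.175/0.083) / (3.6 − 2.1) = ln(2.108) / 1.5 = 0.7459 / 1.5 = 0.4973 km⁻¹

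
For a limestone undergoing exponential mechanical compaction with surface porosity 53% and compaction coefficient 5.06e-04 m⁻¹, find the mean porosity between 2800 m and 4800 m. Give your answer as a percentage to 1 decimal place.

8.1%

Working in km (1 km = 1000 m; k in km⁻¹ = k in m⁻¹ × 1000):
⟨φ⟩ = (1/(d₂−d₁)) ∫ φ₀ e^(−kd) dd = φ₀·(e^(−k·d₁) − e^(−k·d₂)) / (k·(d₂−d₁))
e^(−0.506×2.8) = 0.2425; e^(−0.506×4.8) = 0.0881
⟨φ⟩ = 0.53 × (0.2425 − 0.0881) / (0.506 × 2) = 0.53 × 0.1525 = 0.0808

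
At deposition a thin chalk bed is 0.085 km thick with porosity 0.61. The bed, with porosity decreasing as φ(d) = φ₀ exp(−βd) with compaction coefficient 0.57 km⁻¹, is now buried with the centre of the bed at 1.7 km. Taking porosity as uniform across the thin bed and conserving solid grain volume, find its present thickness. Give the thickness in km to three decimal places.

Porosity at 1.7 km: φ = 0.61·exp(−0.57×1.7) = 0.2315
Solid-volume conservation: h(1−φ) = h₀(1−φ₀) ⇒ h = h₀·(1−φ₀)/(1−φ)
h = 0.085 × (1 − 0.61)/(1 − 0.2315) = 0.085 × 0.5075 = 0.0431 km

0.043 km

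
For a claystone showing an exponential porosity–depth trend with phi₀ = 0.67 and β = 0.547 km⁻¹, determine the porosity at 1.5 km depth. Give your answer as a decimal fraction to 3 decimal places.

0.295

phi = phi₀·exp(−β·Z) = 0.67 × exp(−0.547 × 1.5) = 0.67 × exp(−0.8205)
  = 0.67 × 0.4402 = 0.2949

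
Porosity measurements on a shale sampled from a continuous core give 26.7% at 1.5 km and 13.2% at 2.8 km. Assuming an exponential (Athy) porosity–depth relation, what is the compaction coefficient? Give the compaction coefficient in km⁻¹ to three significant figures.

Athy: φ(z) = φ₀ e^(−cz) ⇒ φ₁/φ₂ = e^{c(z₂−z₁)} ⇒ c = ln(φ₁/φ₂)/(z₂−z₁)
c = ln(0.267/0.132) / (2.8 − 1.5) = ln(2.023) / 1.3 = 0.7044 / 1.3 = 0.5419 km⁻¹

0.542 km⁻¹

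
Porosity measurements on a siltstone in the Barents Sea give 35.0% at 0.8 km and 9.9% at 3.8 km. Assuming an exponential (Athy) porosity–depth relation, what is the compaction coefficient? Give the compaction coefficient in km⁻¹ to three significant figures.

0.421 km⁻¹

Athy: φ(Z) = φ₀ e^(−cZ) ⇒ φ₁/φ₂ = e^{c(Z₂−Z₁)} ⇒ c = ln(φ₁/φ₂)/(Z₂−Z₁)
c = ln(0.35/0.099) / (3.8 − 0.8) = ln(3.535) / 3 = 1.2628 / 3 = 0.4209 km⁻¹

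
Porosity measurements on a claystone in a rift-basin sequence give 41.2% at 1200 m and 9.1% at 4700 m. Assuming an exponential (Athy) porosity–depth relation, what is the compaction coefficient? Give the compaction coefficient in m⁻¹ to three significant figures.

Working in km (1 km = 1000 m; k in km⁻¹ = k in m⁻¹ × 1000):
Athy: n(z) = n₀ e^(−kz) ⇒ n₁/n₂ = e^{k(z₂−z₁)} ⇒ k = ln(n₁/n₂)/(z₂−z₁)
k = ln(0.412/0.091) / (4.7 − 1.2) = ln(4.527) / 3.5 = 1.5102 / 3.5 = 0.4315 km⁻¹

0.000431 m⁻¹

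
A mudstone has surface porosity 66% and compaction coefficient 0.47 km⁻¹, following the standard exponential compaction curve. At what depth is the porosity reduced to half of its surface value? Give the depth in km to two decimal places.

1.47 km

φ/φ₀ = 1/2 ⇒ exp(−c·d) = 1/2 ⇒ d = ln(2) / c
d = 0.6931 / 0.47 = 1.475 km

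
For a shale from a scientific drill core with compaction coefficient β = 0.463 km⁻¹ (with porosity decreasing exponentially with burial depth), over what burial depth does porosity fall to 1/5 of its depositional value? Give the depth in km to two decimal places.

n/n₀ = 1/5 ⇒ exp(−β·z) = 1/5 ⇒ z = ln(5) / β
z = 1.6094 / 0.463 = 3.476 km

3.48 km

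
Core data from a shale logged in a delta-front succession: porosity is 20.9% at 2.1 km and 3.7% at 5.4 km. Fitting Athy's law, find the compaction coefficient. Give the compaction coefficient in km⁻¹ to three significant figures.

Athy: φ(d) = φ₀ e^(−βd) ⇒ φ₁/φ₂ = e^{β(d₂−d₁)} ⇒ β = ln(φ₁/φ₂)/(d₂−d₁)
β = ln(0.209/0.037) / (5.4 − 2.1) = ln(5.649) / 3.3 = 1.7314 / 3.3 = 0.5247 km⁻¹

0.525 km⁻¹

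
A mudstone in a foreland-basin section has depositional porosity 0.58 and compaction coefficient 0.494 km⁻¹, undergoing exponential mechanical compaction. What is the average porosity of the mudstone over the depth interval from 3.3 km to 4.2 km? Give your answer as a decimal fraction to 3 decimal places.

0.092

⟨n⟩ = (1/(Z₂−Z₁)) ∫ n₀ e^(−kZ) dZ = n₀·(e^(−k·Z₁) − e^(−k·Z₂)) / (k·(Z₂−Z₁))
e^(−0.494×3.3) = 0.1959; e^(−0.494×4.2) = 0.1256
⟨n⟩ = 0.58 × (0.1959 − 0.1256) / (0.494 × 0.9) = 0.58 × 0.1581 = 0.0917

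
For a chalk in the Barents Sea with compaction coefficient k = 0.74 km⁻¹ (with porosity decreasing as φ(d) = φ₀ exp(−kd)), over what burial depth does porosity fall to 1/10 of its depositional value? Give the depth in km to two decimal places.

φ/φ₀ = 1/10 ⇒ exp(−k·d) = 1/10 ⇒ d = ln(10) / k
d = 2.3026 / 0.74 = 3.112 km

3.11 km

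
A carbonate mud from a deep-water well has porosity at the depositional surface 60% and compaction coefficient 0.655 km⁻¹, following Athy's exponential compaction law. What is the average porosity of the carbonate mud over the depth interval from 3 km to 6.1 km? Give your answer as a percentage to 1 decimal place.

⟨phi⟩ = (1/(z₂−z₁)) ∫ phi₀ e^(−kz) dz = phi₀·(e^(−k·z₁) − e^(−k·z₂)) / (k·(z₂−z₁))
e^(−0.655×3) = 0.1402; e^(−0.655×6.1) = 0.0184
⟨phi⟩ = 0.6 × (0.1402 − 0.0184) / (0.655 × 3.1) = 0.6 × 0.0600 = 0.0360

3.6%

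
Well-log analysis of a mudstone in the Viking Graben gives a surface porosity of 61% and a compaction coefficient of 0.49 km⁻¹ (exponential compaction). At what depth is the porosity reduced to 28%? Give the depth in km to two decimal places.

Invert Athy's law: d = ln(φ₀/φ) / c
d = ln(0.61/0.28) / 0.49 = ln(2.179) / 0.49 = 0.7787 / 0.49 = 1.589 km

1.59 km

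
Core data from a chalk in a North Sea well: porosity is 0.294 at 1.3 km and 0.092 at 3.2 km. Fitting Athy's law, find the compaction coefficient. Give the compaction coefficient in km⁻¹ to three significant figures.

0.611 km⁻¹

Athy: n(Z) = n₀ e^(−kZ) ⇒ n₁/n₂ = e^{k(Z₂−Z₁)} ⇒ k = ln(n₁/n₂)/(Z₂−Z₁)
k = ln(0.294/0.092) / (3.2 − 1.3) = ln(3.196) / 1.9 = 1.1618 / 1.9 = 0.6115 km⁻¹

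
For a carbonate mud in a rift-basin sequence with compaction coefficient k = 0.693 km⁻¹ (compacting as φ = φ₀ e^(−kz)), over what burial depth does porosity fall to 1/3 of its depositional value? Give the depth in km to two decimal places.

1.59 km

φ/φ₀ = 1/3 ⇒ exp(−k·z) = 1/3 ⇒ z = ln(3) / k
z = 1.0986 / 0.693 = 1.585 km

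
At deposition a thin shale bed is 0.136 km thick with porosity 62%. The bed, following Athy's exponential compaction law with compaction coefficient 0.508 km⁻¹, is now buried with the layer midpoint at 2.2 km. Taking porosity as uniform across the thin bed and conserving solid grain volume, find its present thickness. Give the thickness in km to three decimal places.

0.065 km

Porosity at 2.2 km: φ = 0.62·exp(−0.508×2.2) = 0.2028
Solid-volume conservation: h(1−φ) = h₀(1−φ₀) ⇒ h = h₀·(1−φ₀)/(1−φ)
h = 0.136 × (1 − 0.62)/(1 − 0.2028) = 0.136 × 0.4767 = 0.0648 km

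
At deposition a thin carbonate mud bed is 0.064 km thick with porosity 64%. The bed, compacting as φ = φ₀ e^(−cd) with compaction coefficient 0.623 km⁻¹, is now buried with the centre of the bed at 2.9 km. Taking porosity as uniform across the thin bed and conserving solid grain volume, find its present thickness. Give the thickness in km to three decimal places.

0.026 km

Porosity at 2.9 km: φ = 0.64·exp(−0.623×2.9) = 0.1051
Solid-volume conservation: h(1−φ) = h₀(1−φ₀) ⇒ h = h₀·(1−φ₀)/(1−φ)
h = 0.064 × (1 − 0.64)/(1 − 0.1051) = 0.064 × 0.4023 = 0.0257 km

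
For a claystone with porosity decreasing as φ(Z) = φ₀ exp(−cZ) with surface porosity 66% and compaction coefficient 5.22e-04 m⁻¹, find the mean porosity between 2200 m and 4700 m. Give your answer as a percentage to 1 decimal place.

Working in km (1 km = 1000 m; c in km⁻¹ = c in m⁻¹ × 1000):
⟨φ⟩ = (1/(Z₂−Z₁)) ∫ φ₀ e^(−cZ) dZ = φ₀·(e^(−c·Z₁) − e^(−c·Z₂)) / (c·(Z₂−Z₁))
e^(−0.522×2.2) = 0.3171; e^(−0.522×4.7) = 0.0860
⟨φ⟩ = 0.66 × (0.3171 − 0.0860) / (0.522 × 2.5) = 0.66 × 0.1771 = 0.1169

11.7%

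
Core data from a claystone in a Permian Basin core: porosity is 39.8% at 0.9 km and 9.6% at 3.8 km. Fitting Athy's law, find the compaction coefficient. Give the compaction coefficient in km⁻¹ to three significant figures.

0.490 km⁻¹

Athy: n(Z) = n₀ e^(−βZ) ⇒ n₁/n₂ = e^{β(Z₂−Z₁)} ⇒ β = ln(n₁/n₂)/(Z₂−Z₁)
β = ln(0.398/0.096) / (3.8 − 0.9) = ln(4.146) / 2.9 = 1.4221 / 2.9 = 0.4904 km⁻¹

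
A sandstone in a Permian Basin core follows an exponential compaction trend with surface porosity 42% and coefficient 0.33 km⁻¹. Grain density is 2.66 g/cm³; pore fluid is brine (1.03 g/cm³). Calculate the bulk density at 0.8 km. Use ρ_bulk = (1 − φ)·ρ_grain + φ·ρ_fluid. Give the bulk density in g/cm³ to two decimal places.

Porosity at depth: n = 0.42·exp(−0.33×0.8) = 0.42×0.7680 = 0.3225
Bulk density: ρ_b = (1−n)ρ_g + n·ρ_f = 0.6775×2.66 + 0.3225×1.03
       = 1.802 + 0.332 = 2.134 g/cm³

2.13 g/cm³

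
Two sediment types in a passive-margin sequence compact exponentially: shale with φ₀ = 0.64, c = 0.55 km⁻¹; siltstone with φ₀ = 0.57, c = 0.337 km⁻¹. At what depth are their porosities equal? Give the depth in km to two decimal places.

0.54 km

Set φ₀ₐ e^(−cₐz) = φ₀ᵦ e^(−cᵦz) ⇒ ln(φ₀ₐ/φ₀ᵦ) = (cₐ − cᵦ)·z
z = ln(0.64/0.57) / (0.55 − 0.337) = 0.1158 / 0.213 = 0.544 km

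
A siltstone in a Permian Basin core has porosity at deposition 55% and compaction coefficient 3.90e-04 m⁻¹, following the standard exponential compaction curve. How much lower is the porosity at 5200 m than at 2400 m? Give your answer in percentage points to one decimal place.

Working in km (1 km = 1000 m; β in km⁻¹ = β in m⁻¹ × 1000):
phi(2.4) = 0.55·e^(−0.39×2.4) = 0.2157
phi(5.2) = 0.55·e^(−0.39×5.2) = 0.0724
Δphi = 0.2157 − 0.0724 = 0.1433

14.3 percentage points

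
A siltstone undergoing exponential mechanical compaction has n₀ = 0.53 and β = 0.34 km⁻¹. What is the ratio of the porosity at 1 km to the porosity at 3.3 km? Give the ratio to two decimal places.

n(z₁)/n(z₂) = e^(−β·z₁)/e^(−β·z₂) = e^{β(z₂−z₁)}
= exp(0.34 × 2.3) = exp(0.782) = 2.1858

2.19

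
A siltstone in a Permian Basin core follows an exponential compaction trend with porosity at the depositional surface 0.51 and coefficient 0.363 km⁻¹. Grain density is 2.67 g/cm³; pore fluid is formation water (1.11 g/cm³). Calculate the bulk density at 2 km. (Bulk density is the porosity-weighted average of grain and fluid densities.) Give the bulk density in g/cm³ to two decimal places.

Porosity at depth: phi = 0.51·exp(−0.363×2) = 0.51×0.4838 = 0.2468
Bulk density: ρ_b = (1−phi)ρ_g + phi·ρ_f = 0.7532×2.67 + 0.2468×1.11
       = 2.011 + 0.274 = 2.285 g/cm³

2.29 g/cm³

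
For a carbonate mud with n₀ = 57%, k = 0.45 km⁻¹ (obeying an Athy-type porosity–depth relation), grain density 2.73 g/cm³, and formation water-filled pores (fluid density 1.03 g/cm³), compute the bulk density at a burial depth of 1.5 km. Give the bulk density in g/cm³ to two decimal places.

2.24 g/cm³

Porosity at depth: n = 0.57·exp(−0.45×1.5) = 0.57×0.5092 = 0.2902
Bulk density: ρ_b = (1−n)ρ_g + n·ρ_f = 0.7098×2.73 + 0.2902×1.03
       = 1.938 + 0.299 = 2.237 g/cm³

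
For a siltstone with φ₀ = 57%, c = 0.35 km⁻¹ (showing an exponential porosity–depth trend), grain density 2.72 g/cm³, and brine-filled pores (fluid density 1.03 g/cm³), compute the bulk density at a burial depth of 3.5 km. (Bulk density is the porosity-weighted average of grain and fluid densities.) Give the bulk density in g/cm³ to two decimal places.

Porosity at depth: φ = 0.57·exp(−0.35×3.5) = 0.57×0.2938 = 0.1674
Bulk density: ρ_b = (1−φ)ρ_g + φ·ρ_f = 0.8326×2.72 + 0.1674×1.03
       = 2.265 + 0.172 = 2.437 g/cm³

2.44 g/cm³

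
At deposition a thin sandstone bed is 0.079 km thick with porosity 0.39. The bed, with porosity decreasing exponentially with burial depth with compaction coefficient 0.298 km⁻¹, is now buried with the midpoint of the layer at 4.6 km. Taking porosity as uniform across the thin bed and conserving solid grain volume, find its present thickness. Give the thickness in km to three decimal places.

Porosity at 4.6 km: φ = 0.39·exp(−0.298×4.6) = 0.0990
Solid-volume conservation: h(1−φ) = h₀(1−φ₀) ⇒ h = h₀·(1−φ₀)/(1−φ)
h = 0.079 × (1 − 0.39)/(1 − 0.0990) = 0.079 × 0.6770 = 0.0535 km

0.053 km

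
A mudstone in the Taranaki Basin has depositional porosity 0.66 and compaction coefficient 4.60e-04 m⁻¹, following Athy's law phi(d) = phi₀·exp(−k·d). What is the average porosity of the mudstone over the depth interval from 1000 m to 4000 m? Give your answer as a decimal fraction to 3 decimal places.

0.226

Working in km (1 km = 1000 m; k in km⁻¹ = k in m⁻¹ × 1000):
⟨phi⟩ = (1/(d₂−d₁)) ∫ phi₀ e^(−kd) dd = phi₀·(e^(−k·d₁) − e^(−k·d₂)) / (k·(d₂−d₁))
e^(−0.46×1) = 0.6313; e^(−0.46×4) = 0.1588
⟨phi⟩ = 0.66 × (0.6313 − 0.1588) / (0.46 × 3) = 0.66 × 0.3424 = 0.2260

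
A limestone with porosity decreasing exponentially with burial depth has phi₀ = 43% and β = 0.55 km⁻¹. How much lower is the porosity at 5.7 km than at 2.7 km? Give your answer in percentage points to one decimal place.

phi(2.7) = 0.43·e^(−0.55×2.7) = 0.0974
phi(5.7) = 0.43·e^(−0.55×5.7) = 0.0187
Δphi = 0.0974 − 0.0187 = 0.0787

7.9 percentage points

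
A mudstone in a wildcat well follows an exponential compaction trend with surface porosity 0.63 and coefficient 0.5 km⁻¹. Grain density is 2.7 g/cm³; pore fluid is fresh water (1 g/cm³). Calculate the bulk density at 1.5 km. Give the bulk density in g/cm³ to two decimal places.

Porosity at depth: φ = 0.63·exp(−0.5×1.5) = 0.63×0.4724 = 0.2976
Bulk density: ρ_b = (1−φ)ρ_g + φ·ρ_f = 0.7024×2.7 + 0.2976×1
       = 1.897 + 0.298 = 2.194 g/cm³

2.19 g/cm³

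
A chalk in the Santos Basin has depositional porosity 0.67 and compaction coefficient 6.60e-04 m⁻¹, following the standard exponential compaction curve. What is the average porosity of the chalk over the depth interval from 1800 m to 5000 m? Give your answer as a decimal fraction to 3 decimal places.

0.085

Working in km (1 km = 1000 m; β in km⁻¹ = β in m⁻¹ × 1000):
⟨n⟩ = (1/(d₂−d₁)) ∫ n₀ e^(−βd) dd = n₀·(e^(−β·d₁) − e^(−β·d₂)) / (β·(d₂−d₁))
e^(−0.66×1.8) = 0.3048; e^(−0.66×5) = 0.0369
⟨n⟩ = 0.67 × (0.3048 − 0.0369) / (0.66 × 3.2) = 0.67 × 0.1269 = 0.0850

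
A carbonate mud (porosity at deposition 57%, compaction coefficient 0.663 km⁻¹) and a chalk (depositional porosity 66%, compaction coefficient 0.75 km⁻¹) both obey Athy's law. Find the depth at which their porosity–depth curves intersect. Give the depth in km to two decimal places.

1.69 km

Set n₀ₐ e^(−βₐz) = n₀ᵦ e^(−βᵦz) ⇒ ln(n₀ₐ/n₀ᵦ) = (βₐ − βᵦ)·z
z = ln(0.57/0.66) / (0.663 − 0.75) = -0.1466 / -0.087 = 1.685 km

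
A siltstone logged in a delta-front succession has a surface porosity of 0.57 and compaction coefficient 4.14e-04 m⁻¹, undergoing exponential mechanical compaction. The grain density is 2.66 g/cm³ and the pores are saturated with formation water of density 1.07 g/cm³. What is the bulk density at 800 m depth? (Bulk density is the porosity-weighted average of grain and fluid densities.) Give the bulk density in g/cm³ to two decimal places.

2.01 g/cm³

Working in km (1 km = 1000 m; β in km⁻¹ = β in m⁻¹ × 1000):
Porosity at depth: n = 0.57·exp(−0.414×0.8) = 0.57×0.7181 = 0.4093
Bulk density: ρ_b = (1−n)ρ_g + n·ρ_f = 0.5907×2.66 + 0.4093×1.07
       = 1.571 + 0.438 = 2.009 g/cm³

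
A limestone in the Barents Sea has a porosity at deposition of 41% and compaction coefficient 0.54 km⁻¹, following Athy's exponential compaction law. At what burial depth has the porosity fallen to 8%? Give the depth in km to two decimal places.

3.03 km

Invert Athy's law: Z = ln(φ₀/φ) / c
Z = ln(0.41/0.08) / 0.54 = ln(5.125) / 0.54 = 1.6341 / 0.54 = 3.026 km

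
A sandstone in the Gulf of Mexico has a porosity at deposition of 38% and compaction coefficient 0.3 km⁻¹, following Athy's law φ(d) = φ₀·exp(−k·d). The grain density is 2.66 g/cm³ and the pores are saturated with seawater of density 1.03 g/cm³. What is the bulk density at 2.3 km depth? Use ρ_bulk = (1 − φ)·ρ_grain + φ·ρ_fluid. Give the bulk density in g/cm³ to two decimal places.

2.35 g/cm³

Porosity at depth: φ = 0.38·exp(−0.3×2.3) = 0.38×0.5016 = 0.1906
Bulk density: ρ_b = (1−φ)ρ_g + φ·ρ_f = 0.8094×2.66 + 0.1906×1.03
       = 2.153 + 0.196 = 2.349 g/cm³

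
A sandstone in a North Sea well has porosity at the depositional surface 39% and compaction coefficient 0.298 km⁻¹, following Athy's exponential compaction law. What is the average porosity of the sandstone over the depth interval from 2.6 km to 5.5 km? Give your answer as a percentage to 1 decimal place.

12.0%

⟨phi⟩ = (1/(d₂−d₁)) ∫ phi₀ e^(−kd) dd = phi₀·(e^(−k·d₁) − e^(−k·d₂)) / (k·(d₂−d₁))
e^(−0.298×2.6) = 0.4608; e^(−0.298×5.5) = 0.1942
⟨phi⟩ = 0.39 × (0.4608 − 0.1942) / (0.298 × 2.9) = 0.39 × 0.3085 = 0.1203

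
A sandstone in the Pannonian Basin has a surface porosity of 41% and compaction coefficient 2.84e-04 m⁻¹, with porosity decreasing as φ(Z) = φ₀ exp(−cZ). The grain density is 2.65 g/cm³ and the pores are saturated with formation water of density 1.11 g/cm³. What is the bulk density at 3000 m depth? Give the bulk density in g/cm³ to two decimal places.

2.38 g/cm³

Working in km (1 km = 1000 m; c in km⁻¹ = c in m⁻¹ × 1000):
Porosity at depth: φ = 0.41·exp(−0.284×3) = 0.41×0.4266 = 0.1749
Bulk density: ρ_b = (1−φ)ρ_g + φ·ρ_f = 0.8251×2.65 + 0.1749×1.11
       = 2.187 + 0.194 = 2.381 g/cm³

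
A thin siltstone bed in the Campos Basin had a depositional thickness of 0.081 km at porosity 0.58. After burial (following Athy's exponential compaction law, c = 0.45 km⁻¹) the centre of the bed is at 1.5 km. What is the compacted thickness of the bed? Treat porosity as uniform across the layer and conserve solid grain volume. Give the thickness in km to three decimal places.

0.048 km

Porosity at 1.5 km: φ = 0.58·exp(−0.45×1.5) = 0.2953
Solid-volume conservation: h(1−φ) = h₀(1−φ₀) ⇒ h = h₀·(1−φ₀)/(1−φ)
h = 0.081 × (1 − 0.58)/(1 − 0.2953) = 0.081 × 0.5960 = 0.0483 km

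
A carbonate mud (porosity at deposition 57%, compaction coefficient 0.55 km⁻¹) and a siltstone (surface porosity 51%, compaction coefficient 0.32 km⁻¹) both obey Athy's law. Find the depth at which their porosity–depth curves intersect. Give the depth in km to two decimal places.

0.48 km

Set n₀ₐ e^(−cₐZ) = n₀ᵦ e^(−cᵦZ) ⇒ ln(n₀ₐ/n₀ᵦ) = (cₐ − cᵦ)·Z
Z = ln(0.57/0.51) / (0.55 − 0.32) = 0.1112 / 0.23 = 0.484 km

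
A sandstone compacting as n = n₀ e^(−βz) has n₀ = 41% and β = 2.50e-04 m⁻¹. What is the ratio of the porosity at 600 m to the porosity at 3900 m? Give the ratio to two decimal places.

Working in km (1 km = 1000 m; β in km⁻¹ = β in m⁻¹ × 1000):
n(z₁)/n(z₂) = e^(−β·z₁)/e^(−β·z₂) = e^{β(z₂−z₁)}
= exp(0.25 × 3.3) = exp(0.825) = 2.2819

2.28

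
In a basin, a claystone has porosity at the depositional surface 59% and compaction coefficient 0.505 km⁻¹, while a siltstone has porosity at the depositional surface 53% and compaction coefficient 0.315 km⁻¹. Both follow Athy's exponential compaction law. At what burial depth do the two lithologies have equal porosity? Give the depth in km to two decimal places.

Set n₀ₐ e^(−cₐd) = n₀ᵦ e^(−cᵦd) ⇒ ln(n₀ₐ/n₀ᵦ) = (cₐ − cᵦ)·d
d = ln(0.59/0.53) / (0.505 − 0.315) = 0.1072 / 0.19 = 0.564 km

0.56 km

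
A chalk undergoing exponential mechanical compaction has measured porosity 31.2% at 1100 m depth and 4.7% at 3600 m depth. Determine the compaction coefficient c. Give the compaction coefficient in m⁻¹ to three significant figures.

0.000757 m⁻¹

Working in km (1 km = 1000 m; c in km⁻¹ = c in m⁻¹ × 1000):
Athy: n(Z) = n₀ e^(−cZ) ⇒ n₁/n₂ = e^{c(Z₂−Z₁)} ⇒ c = ln(n₁/n₂)/(Z₂−Z₁)
c = ln(0.312/0.047) / (3.6 − 1.1) = ln(6.638) / 2.5 = 1.8929 / 2.5 = 0.7571 km⁻¹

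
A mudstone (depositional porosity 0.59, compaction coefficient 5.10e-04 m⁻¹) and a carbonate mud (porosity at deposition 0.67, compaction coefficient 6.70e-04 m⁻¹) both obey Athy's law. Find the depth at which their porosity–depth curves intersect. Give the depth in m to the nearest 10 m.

Working in km (1 km = 1000 m; β in km⁻¹ = β in m⁻¹ × 1000):
Set φ₀ₐ e^(−βₐd) = φ₀ᵦ e^(−βᵦd) ⇒ ln(φ₀ₐ/φ₀ᵦ) = (βₐ − βᵦ)·d
d = ln(0.59/0.67) / (0.51 − 0.67) = -0.1272 / -0.16 = 0.795 km

790 m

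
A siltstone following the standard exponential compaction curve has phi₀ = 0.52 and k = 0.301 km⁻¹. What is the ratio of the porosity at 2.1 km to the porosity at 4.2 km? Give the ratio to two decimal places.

phi(d₁)/phi(d₂) = e^(−k·d₁)/e^(−k·d₂) = e^{k(d₂−d₁)}
= exp(0.301 × 2.1) = exp(0.6321) = 1.8816

1.88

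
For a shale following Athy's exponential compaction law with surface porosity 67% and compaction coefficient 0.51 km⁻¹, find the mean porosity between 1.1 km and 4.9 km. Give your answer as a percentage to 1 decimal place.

⟨n⟩ = (1/(Z₂−Z₁)) ∫ n₀ e^(−βZ) dZ = n₀·(e^(−β·Z₁) − e^(−β·Z₂)) / (β·(Z₂−Z₁))
e^(−0.51×1.1) = 0.5706; e^(−0.51×4.9) = 0.0822
⟨n⟩ = 0.67 × (0.5706 − 0.0822) / (0.51 × 3.8) = 0.67 × 0.2520 = 0.1689

16.9%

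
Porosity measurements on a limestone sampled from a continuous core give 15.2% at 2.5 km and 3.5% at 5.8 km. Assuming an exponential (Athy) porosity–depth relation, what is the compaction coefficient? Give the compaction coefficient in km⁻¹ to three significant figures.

Athy: n(Z) = n₀ e^(−cZ) ⇒ n₁/n₂ = e^{c(Z₂−Z₁)} ⇒ c = ln(n₁/n₂)/(Z₂−Z₁)
c = ln(0.152/0.035) / (5.8 − 2.5) = ln(4.343) / 3.3 = 1.4685 / 3.3 = 0.445 km⁻¹

0.445 km⁻¹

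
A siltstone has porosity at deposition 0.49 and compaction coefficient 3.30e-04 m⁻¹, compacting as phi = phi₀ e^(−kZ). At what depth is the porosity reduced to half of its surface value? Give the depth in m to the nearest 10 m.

2100 m

Working in km (1 km = 1000 m; k in km⁻¹ = k in m⁻¹ × 1000):
phi/phi₀ = 1/2 ⇒ exp(−k·Z) = 1/2 ⇒ Z = ln(2) / k
Z = 0.6931 / 0.33 = 2.100 km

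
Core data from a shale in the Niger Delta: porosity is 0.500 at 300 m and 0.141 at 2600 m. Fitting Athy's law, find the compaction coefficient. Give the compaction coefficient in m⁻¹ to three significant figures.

0.000550 m⁻¹

Working in km (1 km = 1000 m; k in km⁻¹ = k in m⁻¹ × 1000):
Athy: n(z) = n₀ e^(−kz) ⇒ n₁/n₂ = e^{k(z₂−z₁)} ⇒ k = ln(n₁/n₂)/(z₂−z₁)
k = ln(0.5/0.141) / (2.6 − 0.3) = ln(3.546) / 2.3 = 1.2658 / 2.3 = 0.5504 km⁻¹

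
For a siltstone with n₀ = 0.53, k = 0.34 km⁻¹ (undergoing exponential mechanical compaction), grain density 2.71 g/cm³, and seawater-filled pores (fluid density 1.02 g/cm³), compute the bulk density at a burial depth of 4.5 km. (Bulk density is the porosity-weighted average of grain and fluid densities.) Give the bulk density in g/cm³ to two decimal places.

Porosity at depth: n = 0.53·exp(−0.34×4.5) = 0.53×0.2165 = 0.1148
Bulk density: ρ_b = (1−n)ρ_g + n·ρ_f = 0.8852×2.71 + 0.1148×1.02
       = 2.399 + 0.117 = 2.516 g/cm³

2.52 g/cm³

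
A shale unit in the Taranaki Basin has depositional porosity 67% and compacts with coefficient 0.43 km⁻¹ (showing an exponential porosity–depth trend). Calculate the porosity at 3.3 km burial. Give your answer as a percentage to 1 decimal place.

phi = phi₀·exp(−β·Z) = 0.67 × exp(−0.43 × 3.3) = 0.67 × exp(−1.419)
  = 0.67 × 0.2420 = 0.1621

16.2%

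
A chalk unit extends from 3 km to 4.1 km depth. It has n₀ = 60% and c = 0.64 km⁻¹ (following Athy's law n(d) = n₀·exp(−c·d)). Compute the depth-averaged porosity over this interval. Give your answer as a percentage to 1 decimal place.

⟨n⟩ = (1/(d₂−d₁)) ∫ n₀ e^(−cd) dd = n₀·(e^(−c·d₁) − e^(−c·d₂)) / (c·(d₂−d₁))
e^(−0.64×3) = 0.1466; e^(−0.64×4.1) = 0.0725
⟨n⟩ = 0.6 × (0.1466 − 0.0725) / (0.64 × 1.1) = 0.6 × 0.1052 = 0.0631

6.3%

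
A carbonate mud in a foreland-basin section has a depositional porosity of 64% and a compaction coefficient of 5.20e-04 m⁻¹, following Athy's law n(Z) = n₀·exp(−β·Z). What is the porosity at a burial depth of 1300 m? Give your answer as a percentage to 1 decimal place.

Working in km (1 km = 1000 m; β in km⁻¹ = β in m⁻¹ × 1000):
n = n₀·exp(−β·Z) = 0.64 × exp(−0.52 × 1.3) = 0.64 × exp(−0.676)
  = 0.64 × 0.5086 = 0.3255

32.6%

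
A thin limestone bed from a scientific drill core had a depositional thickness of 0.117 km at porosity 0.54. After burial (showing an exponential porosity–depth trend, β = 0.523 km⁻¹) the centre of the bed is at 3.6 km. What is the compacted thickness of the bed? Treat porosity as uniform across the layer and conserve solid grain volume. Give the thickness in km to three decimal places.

Porosity at 3.6 km: φ = 0.54·exp(−0.523×3.6) = 0.0822
Solid-volume conservation: h(1−φ) = h₀(1−φ₀) ⇒ h = h₀·(1−φ₀)/(1−φ)
h = 0.117 × (1 − 0.54)/(1 − 0.0822) = 0.117 × 0.5012 = 0.0586 km

0.059 km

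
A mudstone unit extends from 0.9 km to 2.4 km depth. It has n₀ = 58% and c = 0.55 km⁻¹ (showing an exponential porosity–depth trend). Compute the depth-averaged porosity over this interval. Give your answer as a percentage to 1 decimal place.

24.1%

⟨n⟩ = (1/(z₂−z₁)) ∫ n₀ e^(−cz) dz = n₀·(e^(−c·z₁) − e^(−c·z₂)) / (c·(z₂−z₁))
e^(−0.55×0.9) = 0.6096; e^(−0.55×2.4) = 0.2671
⟨n⟩ = 0.58 × (0.6096 − 0.2671) / (0.55 × 1.5) = 0.58 × 0.4151 = 0.2407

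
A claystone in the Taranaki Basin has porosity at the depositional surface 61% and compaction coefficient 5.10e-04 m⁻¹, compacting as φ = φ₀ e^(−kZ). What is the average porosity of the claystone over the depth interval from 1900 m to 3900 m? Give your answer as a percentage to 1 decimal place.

14.5%

Working in km (1 km = 1000 m; k in km⁻¹ = k in m⁻¹ × 1000):
⟨φ⟩ = (1/(Z₂−Z₁)) ∫ φ₀ e^(−kZ) dZ = φ₀·(e^(−k·Z₁) − e^(−k·Z₂)) / (k·(Z₂−Z₁))
e^(−0.51×1.9) = 0.3795; e^(−0.51×3.9) = 0.1368
⟨φ⟩ = 0.61 × (0.3795 − 0.1368) / (0.51 × 2) = 0.61 × 0.2379 = 0.1451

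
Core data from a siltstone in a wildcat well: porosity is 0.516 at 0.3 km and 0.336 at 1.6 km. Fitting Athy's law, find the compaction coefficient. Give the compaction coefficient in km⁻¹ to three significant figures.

0.330 km⁻¹

Athy: φ(d) = φ₀ e^(−kd) ⇒ φ₁/φ₂ = e^{k(d₂−d₁)} ⇒ k = ln(φ₁/φ₂)/(d₂−d₁)
k = ln(0.516/0.336) / (1.6 − 0.3) = ln(1.536) / 1.3 = 0.4290 / 1.3 = 0.33 km⁻¹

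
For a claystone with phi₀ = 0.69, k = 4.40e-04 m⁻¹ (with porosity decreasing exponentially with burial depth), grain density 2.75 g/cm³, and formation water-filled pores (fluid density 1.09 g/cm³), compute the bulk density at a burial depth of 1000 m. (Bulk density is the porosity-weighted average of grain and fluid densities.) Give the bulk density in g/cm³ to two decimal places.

Working in km (1 km = 1000 m; k in km⁻¹ = k in m⁻¹ × 1000):
Porosity at depth: phi = 0.69·exp(−0.44×1) = 0.69×0.6440 = 0.4444
Bulk density: ρ_b = (1−phi)ρ_g + phi·ρ_f = 0.5556×2.75 + 0.4444×1.09
       = 1.528 + 0.484 = 2.012 g/cm³

2.01 g/cm³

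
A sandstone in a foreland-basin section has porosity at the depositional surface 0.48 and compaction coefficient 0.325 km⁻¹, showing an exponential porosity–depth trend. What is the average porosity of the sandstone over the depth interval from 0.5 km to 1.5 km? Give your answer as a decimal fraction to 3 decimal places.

⟨phi⟩ = (1/(z₂−z₁)) ∫ phi₀ e^(−βz) dz = phi₀·(e^(−β·z₁) − e^(−β·z₂)) / (β·(z₂−z₁))
e^(−0.325×0.5) = 0.8500; e^(−0.325×1.5) = 0.6142
⟨phi⟩ = 0.48 × (0.8500 − 0.6142) / (0.325 × 1) = 0.48 × 0.7257 = 0.3483

0.348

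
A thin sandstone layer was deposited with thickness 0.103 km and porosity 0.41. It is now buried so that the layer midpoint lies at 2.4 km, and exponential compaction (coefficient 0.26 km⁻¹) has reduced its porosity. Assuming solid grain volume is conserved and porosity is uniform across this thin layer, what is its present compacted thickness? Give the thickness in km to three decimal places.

0.078 km

Porosity at 2.4 km: n = 0.41·exp(−0.26×2.4) = 0.2197
Solid-volume conservation: h(1−n) = h₀(1−n₀) ⇒ h = h₀·(1−n₀)/(1−n)
h = 0.103 × (1 − 0.41)/(1 − 0.2197) = 0.103 × 0.7561 = 0.0779 km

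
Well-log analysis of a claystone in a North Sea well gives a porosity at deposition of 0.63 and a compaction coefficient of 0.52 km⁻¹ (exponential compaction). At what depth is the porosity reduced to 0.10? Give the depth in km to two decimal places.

3.54 km

Invert Athy's law: d = ln(φ₀/φ) / k
d = ln(0.63/0.1) / 0.52 = ln(6.3) / 0.52 = 1.8405 / 0.52 = 3.540 km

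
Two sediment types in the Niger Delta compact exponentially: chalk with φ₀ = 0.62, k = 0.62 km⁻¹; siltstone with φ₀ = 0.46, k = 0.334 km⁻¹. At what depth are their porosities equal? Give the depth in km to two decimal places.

1.04 km

Set φ₀ₐ e^(−kₐZ) = φ₀ᵦ e^(−kᵦZ) ⇒ ln(φ₀ₐ/φ₀ᵦ) = (kₐ − kᵦ)·Z
Z = ln(0.62/0.46) / (0.62 − 0.334) = 0.2985 / 0.286 = 1.044 km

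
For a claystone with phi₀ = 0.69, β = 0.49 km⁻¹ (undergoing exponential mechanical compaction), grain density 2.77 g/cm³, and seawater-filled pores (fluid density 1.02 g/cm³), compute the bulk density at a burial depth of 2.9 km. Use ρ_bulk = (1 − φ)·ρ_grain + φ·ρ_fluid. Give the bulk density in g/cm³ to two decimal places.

Porosity at depth: phi = 0.69·exp(−0.49×2.9) = 0.69×0.2415 = 0.1666
Bulk density: ρ_b = (1−phi)ρ_g + phi·ρ_f = 0.8334×2.77 + 0.1666×1.02
       = 2.308 + 0.170 = 2.478 g/cm³

2.48 g/cm³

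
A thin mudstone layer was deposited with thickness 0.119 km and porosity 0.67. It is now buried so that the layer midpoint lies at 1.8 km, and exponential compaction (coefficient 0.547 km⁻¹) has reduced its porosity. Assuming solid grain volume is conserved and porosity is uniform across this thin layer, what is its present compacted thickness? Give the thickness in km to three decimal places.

Porosity at 1.8 km: n = 0.67·exp(−0.547×1.8) = 0.2503
Solid-volume conservation: h(1−n) = h₀(1−n₀) ⇒ h = h₀·(1−n₀)/(1−n)
h = 0.119 × (1 − 0.67)/(1 − 0.2503) = 0.119 × 0.4402 = 0.0524 km

0.052 km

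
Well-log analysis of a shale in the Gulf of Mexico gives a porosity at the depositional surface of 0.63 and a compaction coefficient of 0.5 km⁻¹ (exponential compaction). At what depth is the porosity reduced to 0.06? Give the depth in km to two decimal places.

4.70 km

Invert Athy's law: Z = ln(φ₀/φ) / c
Z = ln(0.63/0.06) / 0.5 = ln(10.5) / 0.5 = 2.3514 / 0.5 = 4.703 km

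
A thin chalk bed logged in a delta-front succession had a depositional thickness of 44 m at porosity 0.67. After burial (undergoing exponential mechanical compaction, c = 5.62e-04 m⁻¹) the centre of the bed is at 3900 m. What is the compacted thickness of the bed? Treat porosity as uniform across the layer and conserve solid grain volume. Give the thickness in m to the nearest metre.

Working in km (1 km = 1000 m; c in km⁻¹ = c in m⁻¹ × 1000):
Porosity at 3.9 km: n = 0.67·exp(−0.562×3.9) = 0.0748
Solid-volume conservation: h(1−n) = h₀(1−n₀) ⇒ h = h₀·(1−n₀)/(1−n)
h = 0.044 × (1 − 0.67)/(1 − 0.0748) = 0.044 × 0.3567 = 0.0157 km

16 m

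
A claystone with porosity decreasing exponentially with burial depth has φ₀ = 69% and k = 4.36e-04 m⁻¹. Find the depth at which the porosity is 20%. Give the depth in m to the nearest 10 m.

2840 m

Working in km (1 km = 1000 m; k in km⁻¹ = k in m⁻¹ × 1000):
Invert Athy's law: Z = ln(φ₀/φ) / k
Z = ln(0.69/0.2) / 0.436 = ln(3.45) / 0.436 = 1.2384 / 0.436 = 2.840 km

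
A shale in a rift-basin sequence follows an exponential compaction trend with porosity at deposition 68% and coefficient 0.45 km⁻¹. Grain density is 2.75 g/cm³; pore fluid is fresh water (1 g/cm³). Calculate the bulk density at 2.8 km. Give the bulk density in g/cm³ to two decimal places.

Porosity at depth: phi = 0.68·exp(−0.45×2.8) = 0.68×0.2837 = 0.1929
Bulk density: ρ_b = (1−phi)ρ_g + phi·ρ_f = 0.8071×2.75 + 0.1929×1
       = 2.220 + 0.193 = 2.412 g/cm³

2.41 g/cm³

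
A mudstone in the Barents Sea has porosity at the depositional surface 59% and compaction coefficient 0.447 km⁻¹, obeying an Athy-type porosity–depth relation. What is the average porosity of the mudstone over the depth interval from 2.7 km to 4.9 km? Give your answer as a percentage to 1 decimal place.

⟨n⟩ = (1/(d₂−d₁)) ∫ n₀ e^(−cd) dd = n₀·(e^(−c·d₁) − e^(−c·d₂)) / (c·(d₂−d₁))
e^(−0.447×2.7) = 0.2991; e^(−0.447×4.9) = 0.1119
⟨n⟩ = 0.59 × (0.2991 − 0.1119) / (0.447 × 2.2) = 0.59 × 0.1904 = 0.1123

11.2%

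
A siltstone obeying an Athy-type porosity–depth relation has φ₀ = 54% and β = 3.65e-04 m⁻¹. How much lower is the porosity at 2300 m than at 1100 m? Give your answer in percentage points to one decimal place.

12.8 percentage points

Working in km (1 km = 1000 m; β in km⁻¹ = β in m⁻¹ × 1000):
φ(1.1) = 0.54·e^(−0.365×1.1) = 0.3614
φ(2.3) = 0.54·e^(−0.365×2.3) = 0.2332
Δφ = 0.3614 − 0.2332 = 0.1282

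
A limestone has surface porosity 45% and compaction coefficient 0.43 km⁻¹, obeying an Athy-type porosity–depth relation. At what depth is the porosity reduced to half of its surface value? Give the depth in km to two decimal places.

1.61 km

phi/phi₀ = 1/2 ⇒ exp(−k·z) = 1/2 ⇒ z = ln(2) / k
z = 0.6931 / 0.43 = 1.612 km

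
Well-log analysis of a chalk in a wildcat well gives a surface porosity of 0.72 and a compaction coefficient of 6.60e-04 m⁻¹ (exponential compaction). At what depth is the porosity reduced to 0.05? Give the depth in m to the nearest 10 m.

4040 m

Working in km (1 km = 1000 m; β in km⁻¹ = β in m⁻¹ × 1000):
Invert Athy's law: z = ln(n₀/n) / β
z = ln(0.72/0.05) / 0.66 = ln(14.4) / 0.66 = 2.6672 / 0.66 = 4.041 km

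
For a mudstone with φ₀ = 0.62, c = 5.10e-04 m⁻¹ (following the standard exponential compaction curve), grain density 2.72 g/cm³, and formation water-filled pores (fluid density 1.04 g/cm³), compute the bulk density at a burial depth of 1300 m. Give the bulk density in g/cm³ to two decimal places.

2.18 g/cm³

Working in km (1 km = 1000 m; c in km⁻¹ = c in m⁻¹ × 1000):
Porosity at depth: φ = 0.62·exp(−0.51×1.3) = 0.62×0.5153 = 0.3195
Bulk density: ρ_b = (1−φ)ρ_g + φ·ρ_f = 0.6805×2.72 + 0.3195×1.04
       = 1.851 + 0.332 = 2.183 g/cm³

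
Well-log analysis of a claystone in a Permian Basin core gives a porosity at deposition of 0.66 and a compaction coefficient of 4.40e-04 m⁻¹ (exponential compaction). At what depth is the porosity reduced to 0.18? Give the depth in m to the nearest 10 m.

2950 m

Working in km (1 km = 1000 m; β in km⁻¹ = β in m⁻¹ × 1000):
Invert Athy's law: d = ln(n₀/n) / β
d = ln(0.66/0.18) / 0.44 = ln(3.667) / 0.44 = 1.2993 / 0.44 = 2.953 km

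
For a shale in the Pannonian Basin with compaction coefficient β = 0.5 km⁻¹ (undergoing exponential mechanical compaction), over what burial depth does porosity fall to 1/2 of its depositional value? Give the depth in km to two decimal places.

1.39 km

φ/φ₀ = 1/2 ⇒ exp(−β·z) = 1/2 ⇒ z = ln(2) / β
z = 0.6931 / 0.5 = 1.386 km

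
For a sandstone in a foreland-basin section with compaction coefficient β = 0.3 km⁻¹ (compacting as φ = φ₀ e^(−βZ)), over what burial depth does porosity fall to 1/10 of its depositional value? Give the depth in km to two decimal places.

7.68 km

φ/φ₀ = 1/10 ⇒ exp(−β·Z) = 1/10 ⇒ Z = ln(10) / β
Z = 2.3026 / 0.3 = 7.675 km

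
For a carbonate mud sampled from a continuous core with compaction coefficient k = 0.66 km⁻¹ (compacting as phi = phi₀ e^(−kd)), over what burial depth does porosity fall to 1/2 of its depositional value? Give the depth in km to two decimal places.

1.05 km

phi/phi₀ = 1/2 ⇒ exp(−k·d) = 1/2 ⇒ d = ln(2) / k
d = 0.6931 / 0.66 = 1.050 km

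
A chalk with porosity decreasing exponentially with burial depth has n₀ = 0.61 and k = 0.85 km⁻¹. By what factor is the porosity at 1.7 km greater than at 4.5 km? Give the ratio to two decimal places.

n(Z₁)/n(Z₂) = e^(−k·Z₁)/e^(−k·Z₂) = e^{k(Z₂−Z₁)}
= exp(0.85 × 2.8) = exp(2.38) = 10.8049

10.80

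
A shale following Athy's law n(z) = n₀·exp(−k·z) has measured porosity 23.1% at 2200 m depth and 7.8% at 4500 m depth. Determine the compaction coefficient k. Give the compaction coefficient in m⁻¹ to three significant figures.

0.000472 m⁻¹

Working in km (1 km = 1000 m; k in km⁻¹ = k in m⁻¹ × 1000):
Athy: n(z) = n₀ e^(−kz) ⇒ n₁/n₂ = e^{k(z₂−z₁)} ⇒ k = ln(n₁/n₂)/(z₂−z₁)
k = ln(0.231/0.078) / (4.5 − 2.2) = ln(2.962) / 2.3 = 1.0857 / 2.3 = 0.472 km⁻¹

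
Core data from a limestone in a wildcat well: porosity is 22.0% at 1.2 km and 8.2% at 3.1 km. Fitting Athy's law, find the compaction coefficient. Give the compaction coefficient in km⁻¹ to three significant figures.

0.519 km⁻¹

Athy: phi(Z) = phi₀ e^(−βZ) ⇒ phi₁/phi₂ = e^{β(Z₂−Z₁)} ⇒ β = ln(phi₁/phi₂)/(Z₂−Z₁)
β = ln(0.22/0.082) / (3.1 − 1.2) = ln(2.683) / 1.9 = 0.9869 / 1.9 = 0.5194 km⁻¹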